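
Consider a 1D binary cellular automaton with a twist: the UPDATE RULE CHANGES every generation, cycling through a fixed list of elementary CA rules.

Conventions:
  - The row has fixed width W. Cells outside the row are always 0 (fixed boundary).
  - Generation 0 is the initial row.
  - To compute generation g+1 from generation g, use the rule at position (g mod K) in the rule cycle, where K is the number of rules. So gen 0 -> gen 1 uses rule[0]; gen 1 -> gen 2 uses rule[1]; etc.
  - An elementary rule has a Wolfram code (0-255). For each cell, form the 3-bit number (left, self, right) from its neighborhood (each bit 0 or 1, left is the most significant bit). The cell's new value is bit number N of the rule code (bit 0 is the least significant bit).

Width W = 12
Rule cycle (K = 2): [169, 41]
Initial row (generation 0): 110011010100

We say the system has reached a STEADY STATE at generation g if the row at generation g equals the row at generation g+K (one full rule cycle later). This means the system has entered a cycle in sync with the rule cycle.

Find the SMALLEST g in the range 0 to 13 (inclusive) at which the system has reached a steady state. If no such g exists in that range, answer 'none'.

Answer: none

Derivation:
Gen 0: 110011010100
Gen 1 (rule 169): 100010101001
Gen 2 (rule 41): 001001010000
Gen 3 (rule 169): 100000100111
Gen 4 (rule 41): 001110000100
Gen 5 (rule 169): 101100110001
Gen 6 (rule 41): 011000100100
Gen 7 (rule 169): 010010000001
Gen 8 (rule 41): 000000111100
Gen 9 (rule 169): 111110111001
Gen 10 (rule 41): 100001100000
Gen 11 (rule 169): 001101001111
Gen 12 (rule 41): 101010001000
Gen 13 (rule 169): 010100100011
Gen 14 (rule 41): 001000001010
Gen 15 (rule 169): 100011100100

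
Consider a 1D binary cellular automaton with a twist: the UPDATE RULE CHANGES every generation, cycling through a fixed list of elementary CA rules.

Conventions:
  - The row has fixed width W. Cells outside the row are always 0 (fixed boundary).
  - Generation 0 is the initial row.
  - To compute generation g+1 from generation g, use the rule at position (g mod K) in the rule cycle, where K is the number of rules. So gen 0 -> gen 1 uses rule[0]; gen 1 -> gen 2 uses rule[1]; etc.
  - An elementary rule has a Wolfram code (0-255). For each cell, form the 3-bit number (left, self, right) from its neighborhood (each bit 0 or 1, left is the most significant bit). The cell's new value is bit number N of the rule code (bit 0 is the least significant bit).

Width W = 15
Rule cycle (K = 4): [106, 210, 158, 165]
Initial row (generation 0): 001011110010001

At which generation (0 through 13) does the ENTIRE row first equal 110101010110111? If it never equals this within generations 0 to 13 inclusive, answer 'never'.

Answer: never

Derivation:
Gen 0: 001011110010001
Gen 1 (rule 106): 010110010100010
Gen 2 (rule 210): 100011100010101
Gen 3 (rule 158): 110111010110101
Gen 4 (rule 165): 001010111001111
Gen 5 (rule 106): 010101101011001
Gen 6 (rule 210): 100000100001110
Gen 7 (rule 158): 110001110011101
Gen 8 (rule 165): 000100100001011
Gen 9 (rule 106): 001001000010111
Gen 10 (rule 210): 010110100100011
Gen 11 (rule 158): 110100111110110
Gen 12 (rule 165): 001100011101000
Gen 13 (rule 106): 011100110110000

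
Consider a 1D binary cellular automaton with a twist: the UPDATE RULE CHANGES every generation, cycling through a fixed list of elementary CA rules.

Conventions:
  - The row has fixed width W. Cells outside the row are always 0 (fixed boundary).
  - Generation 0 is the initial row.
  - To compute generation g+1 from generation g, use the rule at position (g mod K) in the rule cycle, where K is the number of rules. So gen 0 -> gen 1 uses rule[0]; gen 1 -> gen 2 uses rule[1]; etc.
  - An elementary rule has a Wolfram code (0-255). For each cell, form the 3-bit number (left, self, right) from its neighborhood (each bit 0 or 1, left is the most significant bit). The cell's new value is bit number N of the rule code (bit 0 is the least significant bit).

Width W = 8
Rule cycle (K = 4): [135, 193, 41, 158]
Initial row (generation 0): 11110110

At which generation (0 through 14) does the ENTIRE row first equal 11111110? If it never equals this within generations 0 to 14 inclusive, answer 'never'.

Gen 0: 11110110
Gen 1 (rule 135): 01100000
Gen 2 (rule 193): 00101111
Gen 3 (rule 41): 10011000
Gen 4 (rule 158): 11110100
Gen 5 (rule 135): 01100101
Gen 6 (rule 193): 00100000
Gen 7 (rule 41): 10001111
Gen 8 (rule 158): 11011110
Gen 9 (rule 135): 00001100
Gen 10 (rule 193): 11100101
Gen 11 (rule 41): 10000010
Gen 12 (rule 158): 11000111
Gen 13 (rule 135): 00011010
Gen 14 (rule 193): 11001000

Answer: never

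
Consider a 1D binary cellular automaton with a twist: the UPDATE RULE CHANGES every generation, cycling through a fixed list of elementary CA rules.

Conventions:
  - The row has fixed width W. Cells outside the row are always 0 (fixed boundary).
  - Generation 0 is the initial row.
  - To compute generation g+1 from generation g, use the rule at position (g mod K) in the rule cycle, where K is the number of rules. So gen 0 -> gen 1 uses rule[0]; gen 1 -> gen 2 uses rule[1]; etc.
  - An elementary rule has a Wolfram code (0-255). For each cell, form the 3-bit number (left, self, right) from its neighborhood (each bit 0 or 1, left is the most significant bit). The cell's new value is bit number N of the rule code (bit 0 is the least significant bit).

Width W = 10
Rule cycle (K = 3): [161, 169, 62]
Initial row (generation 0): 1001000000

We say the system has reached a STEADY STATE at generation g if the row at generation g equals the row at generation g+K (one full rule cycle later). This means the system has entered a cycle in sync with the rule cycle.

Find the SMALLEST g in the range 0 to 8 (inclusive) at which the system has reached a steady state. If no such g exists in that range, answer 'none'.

Answer: none

Derivation:
Gen 0: 1001000000
Gen 1 (rule 161): 0000011111
Gen 2 (rule 169): 1111011110
Gen 3 (rule 62): 1000110001
Gen 4 (rule 161): 0010000100
Gen 5 (rule 169): 1000110001
Gen 6 (rule 62): 1101101011
Gen 7 (rule 161): 0010010100
Gen 8 (rule 169): 1000001001
Gen 9 (rule 62): 1100011111
Gen 10 (rule 161): 0001001110
Gen 11 (rule 169): 1100001100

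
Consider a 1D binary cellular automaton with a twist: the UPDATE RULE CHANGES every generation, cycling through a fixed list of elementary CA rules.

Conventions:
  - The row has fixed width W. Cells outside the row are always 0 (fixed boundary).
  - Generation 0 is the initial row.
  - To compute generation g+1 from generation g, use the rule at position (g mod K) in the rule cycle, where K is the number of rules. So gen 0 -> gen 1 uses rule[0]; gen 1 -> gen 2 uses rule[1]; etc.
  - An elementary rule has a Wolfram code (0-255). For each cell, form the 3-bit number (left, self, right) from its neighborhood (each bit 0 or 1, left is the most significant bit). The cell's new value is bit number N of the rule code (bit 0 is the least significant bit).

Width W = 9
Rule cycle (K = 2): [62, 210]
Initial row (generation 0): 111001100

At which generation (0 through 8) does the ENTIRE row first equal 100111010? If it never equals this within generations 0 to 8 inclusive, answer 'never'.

Gen 0: 111001100
Gen 1 (rule 62): 100111010
Gen 2 (rule 210): 011011001
Gen 3 (rule 62): 110110111
Gen 4 (rule 210): 010010011
Gen 5 (rule 62): 111111110
Gen 6 (rule 210): 011111111
Gen 7 (rule 62): 110000000
Gen 8 (rule 210): 011000000

Answer: 1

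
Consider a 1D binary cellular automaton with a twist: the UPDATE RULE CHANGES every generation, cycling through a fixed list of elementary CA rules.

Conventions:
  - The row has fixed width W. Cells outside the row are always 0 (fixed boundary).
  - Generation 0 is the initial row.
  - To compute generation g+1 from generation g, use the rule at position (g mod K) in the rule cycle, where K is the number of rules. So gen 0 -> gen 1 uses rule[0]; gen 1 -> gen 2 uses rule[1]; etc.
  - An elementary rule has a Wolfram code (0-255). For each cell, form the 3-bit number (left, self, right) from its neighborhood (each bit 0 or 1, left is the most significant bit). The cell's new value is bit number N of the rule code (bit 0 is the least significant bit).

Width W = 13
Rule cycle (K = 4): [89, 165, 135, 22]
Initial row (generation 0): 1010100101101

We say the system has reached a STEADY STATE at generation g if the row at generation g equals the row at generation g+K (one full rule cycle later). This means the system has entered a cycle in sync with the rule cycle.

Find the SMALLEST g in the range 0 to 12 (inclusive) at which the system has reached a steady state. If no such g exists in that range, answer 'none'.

Gen 0: 1010100101101
Gen 1 (rule 89): 0000010001100
Gen 2 (rule 165): 1111010100001
Gen 3 (rule 135): 0110010101111
Gen 4 (rule 22): 1001110100000
Gen 5 (rule 89): 0101010011111
Gen 6 (rule 165): 0111110001110
Gen 7 (rule 135): 1011100110100
Gen 8 (rule 22): 1000011000110
Gen 9 (rule 89): 0111011110111
Gen 10 (rule 165): 0010101101010
Gen 11 (rule 135): 1110100001010
Gen 12 (rule 22): 0000110011011
Gen 13 (rule 89): 1110111011011
Gen 14 (rule 165): 0101010100100
Gen 15 (rule 135): 1101010101101
Gen 16 (rule 22): 0001010100001

Answer: none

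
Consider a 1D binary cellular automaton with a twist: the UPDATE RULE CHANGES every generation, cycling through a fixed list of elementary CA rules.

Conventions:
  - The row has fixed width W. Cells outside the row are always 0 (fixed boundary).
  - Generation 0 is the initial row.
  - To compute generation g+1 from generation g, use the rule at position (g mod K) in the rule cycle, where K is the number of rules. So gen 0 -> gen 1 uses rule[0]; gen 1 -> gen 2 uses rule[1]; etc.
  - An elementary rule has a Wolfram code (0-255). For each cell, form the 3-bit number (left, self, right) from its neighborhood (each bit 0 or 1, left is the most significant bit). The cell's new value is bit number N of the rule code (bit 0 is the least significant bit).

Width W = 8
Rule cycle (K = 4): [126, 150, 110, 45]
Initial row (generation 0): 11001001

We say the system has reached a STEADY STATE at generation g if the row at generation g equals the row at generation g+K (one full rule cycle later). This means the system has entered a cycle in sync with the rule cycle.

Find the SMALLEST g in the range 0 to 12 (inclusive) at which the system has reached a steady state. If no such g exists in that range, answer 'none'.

Gen 0: 11001001
Gen 1 (rule 126): 11111111
Gen 2 (rule 150): 01111110
Gen 3 (rule 110): 11000010
Gen 4 (rule 45): 10011010
Gen 5 (rule 126): 11111111
Gen 6 (rule 150): 01111110
Gen 7 (rule 110): 11000010
Gen 8 (rule 45): 10011010
Gen 9 (rule 126): 11111111
Gen 10 (rule 150): 01111110
Gen 11 (rule 110): 11000010
Gen 12 (rule 45): 10011010
Gen 13 (rule 126): 11111111
Gen 14 (rule 150): 01111110
Gen 15 (rule 110): 11000010
Gen 16 (rule 45): 10011010

Answer: 1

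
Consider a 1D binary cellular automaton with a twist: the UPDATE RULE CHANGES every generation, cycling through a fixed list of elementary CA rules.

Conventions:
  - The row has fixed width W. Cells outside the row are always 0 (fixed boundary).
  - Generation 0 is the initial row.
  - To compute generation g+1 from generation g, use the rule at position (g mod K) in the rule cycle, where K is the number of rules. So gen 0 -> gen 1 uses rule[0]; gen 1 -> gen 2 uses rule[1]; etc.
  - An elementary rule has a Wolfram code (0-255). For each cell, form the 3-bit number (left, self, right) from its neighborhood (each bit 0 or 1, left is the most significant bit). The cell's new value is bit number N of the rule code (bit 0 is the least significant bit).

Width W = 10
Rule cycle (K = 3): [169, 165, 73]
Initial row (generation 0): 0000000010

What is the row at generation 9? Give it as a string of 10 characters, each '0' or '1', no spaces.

Gen 0: 0000000010
Gen 1 (rule 169): 1111111000
Gen 2 (rule 165): 0111110011
Gen 3 (rule 73): 0100010011
Gen 4 (rule 169): 0001000010
Gen 5 (rule 165): 1101011010
Gen 6 (rule 73): 1100011000
Gen 7 (rule 169): 1001010011
Gen 8 (rule 165): 1001110000
Gen 9 (rule 73): 0001010111

Answer: 0001010111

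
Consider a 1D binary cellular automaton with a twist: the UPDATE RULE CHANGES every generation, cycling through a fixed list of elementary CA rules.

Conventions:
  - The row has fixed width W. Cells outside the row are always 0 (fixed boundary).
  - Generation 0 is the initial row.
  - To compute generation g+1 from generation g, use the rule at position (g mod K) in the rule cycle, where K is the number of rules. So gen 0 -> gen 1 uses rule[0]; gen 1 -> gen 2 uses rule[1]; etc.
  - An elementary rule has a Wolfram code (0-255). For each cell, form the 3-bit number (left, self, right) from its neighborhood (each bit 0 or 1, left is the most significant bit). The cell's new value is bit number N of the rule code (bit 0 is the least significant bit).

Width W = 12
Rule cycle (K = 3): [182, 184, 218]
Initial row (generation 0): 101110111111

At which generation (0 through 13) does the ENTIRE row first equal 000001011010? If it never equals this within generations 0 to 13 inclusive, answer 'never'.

Answer: 4

Derivation:
Gen 0: 101110111111
Gen 1 (rule 182): 110101011110
Gen 2 (rule 184): 101010111101
Gen 3 (rule 218): 000000111100
Gen 4 (rule 182): 000001011010
Gen 5 (rule 184): 000000110101
Gen 6 (rule 218): 000001110000
Gen 7 (rule 182): 000010101000
Gen 8 (rule 184): 000001010100
Gen 9 (rule 218): 000010000010
Gen 10 (rule 182): 000111000111
Gen 11 (rule 184): 000110100110
Gen 12 (rule 218): 001110011111
Gen 13 (rule 182): 010101101110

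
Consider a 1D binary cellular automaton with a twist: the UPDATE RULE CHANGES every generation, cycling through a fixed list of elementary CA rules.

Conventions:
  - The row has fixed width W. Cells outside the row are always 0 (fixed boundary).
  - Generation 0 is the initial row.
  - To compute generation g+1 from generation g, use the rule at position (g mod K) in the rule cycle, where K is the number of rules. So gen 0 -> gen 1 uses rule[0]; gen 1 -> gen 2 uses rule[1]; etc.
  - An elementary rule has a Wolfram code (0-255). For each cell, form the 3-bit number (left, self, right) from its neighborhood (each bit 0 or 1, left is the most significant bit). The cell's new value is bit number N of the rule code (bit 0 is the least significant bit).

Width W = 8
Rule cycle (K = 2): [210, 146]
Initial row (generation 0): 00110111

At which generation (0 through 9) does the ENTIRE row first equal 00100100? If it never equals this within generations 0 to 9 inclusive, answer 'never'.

Gen 0: 00110111
Gen 1 (rule 210): 01010011
Gen 2 (rule 146): 10001100
Gen 3 (rule 210): 01010110
Gen 4 (rule 146): 10000001
Gen 5 (rule 210): 01000010
Gen 6 (rule 146): 10100101
Gen 7 (rule 210): 00011000
Gen 8 (rule 146): 00100100
Gen 9 (rule 210): 01011010

Answer: 8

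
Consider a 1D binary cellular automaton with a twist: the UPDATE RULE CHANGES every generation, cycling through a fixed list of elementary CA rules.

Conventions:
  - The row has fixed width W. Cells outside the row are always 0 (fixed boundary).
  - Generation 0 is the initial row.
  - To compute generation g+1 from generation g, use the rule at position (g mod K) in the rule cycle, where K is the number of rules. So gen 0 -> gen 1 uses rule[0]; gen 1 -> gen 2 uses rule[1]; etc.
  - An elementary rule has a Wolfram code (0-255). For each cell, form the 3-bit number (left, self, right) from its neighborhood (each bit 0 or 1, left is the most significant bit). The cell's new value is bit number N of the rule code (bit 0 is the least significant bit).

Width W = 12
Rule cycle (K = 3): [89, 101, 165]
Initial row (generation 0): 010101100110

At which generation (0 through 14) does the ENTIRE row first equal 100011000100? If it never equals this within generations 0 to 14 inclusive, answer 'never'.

Gen 0: 010101100110
Gen 1 (rule 89): 000001110111
Gen 2 (rule 101): 111100011001
Gen 3 (rule 165): 011001000001
Gen 4 (rule 89): 011100111100
Gen 5 (rule 101): 000100000101
Gen 6 (rule 165): 110101110111
Gen 7 (rule 89): 110001010101
Gen 8 (rule 101): 010101111111
Gen 9 (rule 165): 011110111110
Gen 10 (rule 89): 010010100011
Gen 11 (rule 101): 010011101001
Gen 12 (rule 165): 010001011001
Gen 13 (rule 89): 001100011100
Gen 14 (rule 101): 100101000101

Answer: never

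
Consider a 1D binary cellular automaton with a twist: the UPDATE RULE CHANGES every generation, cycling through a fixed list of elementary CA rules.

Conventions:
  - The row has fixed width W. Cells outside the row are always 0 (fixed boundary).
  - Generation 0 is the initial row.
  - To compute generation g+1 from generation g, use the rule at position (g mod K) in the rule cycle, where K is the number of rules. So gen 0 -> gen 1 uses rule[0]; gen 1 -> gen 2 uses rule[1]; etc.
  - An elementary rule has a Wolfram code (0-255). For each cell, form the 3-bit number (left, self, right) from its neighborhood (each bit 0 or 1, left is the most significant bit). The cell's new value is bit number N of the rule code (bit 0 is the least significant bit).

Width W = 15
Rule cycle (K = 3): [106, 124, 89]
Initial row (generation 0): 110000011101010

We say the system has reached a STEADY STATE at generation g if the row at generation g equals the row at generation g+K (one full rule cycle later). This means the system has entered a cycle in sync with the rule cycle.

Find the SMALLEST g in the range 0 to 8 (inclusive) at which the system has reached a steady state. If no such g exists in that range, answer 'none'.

Answer: none

Derivation:
Gen 0: 110000011101010
Gen 1 (rule 106): 110000110110100
Gen 2 (rule 124): 111000111111110
Gen 3 (rule 89): 101110100000011
Gen 4 (rule 106): 011011000000111
Gen 5 (rule 124): 011111100000101
Gen 6 (rule 89): 010000111110000
Gen 7 (rule 106): 100001100010000
Gen 8 (rule 124): 110001110011000
Gen 9 (rule 89): 111101011011111
Gen 10 (rule 106): 100110111110001
Gen 11 (rule 124): 110111100011001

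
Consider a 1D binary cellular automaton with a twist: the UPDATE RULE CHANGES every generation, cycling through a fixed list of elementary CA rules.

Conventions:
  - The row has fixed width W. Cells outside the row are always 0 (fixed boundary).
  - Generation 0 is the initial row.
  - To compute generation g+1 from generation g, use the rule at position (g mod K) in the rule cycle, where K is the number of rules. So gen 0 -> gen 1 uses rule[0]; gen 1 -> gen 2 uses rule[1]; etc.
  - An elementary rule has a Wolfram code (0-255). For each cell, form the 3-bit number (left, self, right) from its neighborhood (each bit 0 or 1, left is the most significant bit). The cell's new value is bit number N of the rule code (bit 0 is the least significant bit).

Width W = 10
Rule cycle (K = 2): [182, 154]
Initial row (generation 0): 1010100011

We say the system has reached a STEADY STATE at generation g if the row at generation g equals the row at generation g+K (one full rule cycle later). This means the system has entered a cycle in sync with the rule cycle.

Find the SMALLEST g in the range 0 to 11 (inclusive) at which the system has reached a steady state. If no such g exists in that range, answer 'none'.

Gen 0: 1010100011
Gen 1 (rule 182): 1111110100
Gen 2 (rule 154): 1111100010
Gen 3 (rule 182): 0111010111
Gen 4 (rule 154): 1110000110
Gen 5 (rule 182): 0101001001
Gen 6 (rule 154): 1000110110
Gen 7 (rule 182): 1101001001
Gen 8 (rule 154): 1000110110
Gen 9 (rule 182): 1101001001
Gen 10 (rule 154): 1000110110
Gen 11 (rule 182): 1101001001
Gen 12 (rule 154): 1000110110
Gen 13 (rule 182): 1101001001

Answer: 6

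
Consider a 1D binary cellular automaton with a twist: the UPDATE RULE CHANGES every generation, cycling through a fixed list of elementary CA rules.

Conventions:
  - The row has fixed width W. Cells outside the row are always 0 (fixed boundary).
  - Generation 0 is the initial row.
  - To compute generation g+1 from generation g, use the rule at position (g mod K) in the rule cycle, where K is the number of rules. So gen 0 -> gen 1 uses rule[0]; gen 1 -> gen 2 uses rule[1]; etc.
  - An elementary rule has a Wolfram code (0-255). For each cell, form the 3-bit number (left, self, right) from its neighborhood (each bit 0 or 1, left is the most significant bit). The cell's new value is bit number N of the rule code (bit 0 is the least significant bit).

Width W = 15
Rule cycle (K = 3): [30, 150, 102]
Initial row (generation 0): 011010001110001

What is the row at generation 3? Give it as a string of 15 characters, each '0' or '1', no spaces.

Gen 0: 011010001110001
Gen 1 (rule 30): 110011011001011
Gen 2 (rule 150): 001100000111000
Gen 3 (rule 102): 010100001001000

Answer: 010100001001000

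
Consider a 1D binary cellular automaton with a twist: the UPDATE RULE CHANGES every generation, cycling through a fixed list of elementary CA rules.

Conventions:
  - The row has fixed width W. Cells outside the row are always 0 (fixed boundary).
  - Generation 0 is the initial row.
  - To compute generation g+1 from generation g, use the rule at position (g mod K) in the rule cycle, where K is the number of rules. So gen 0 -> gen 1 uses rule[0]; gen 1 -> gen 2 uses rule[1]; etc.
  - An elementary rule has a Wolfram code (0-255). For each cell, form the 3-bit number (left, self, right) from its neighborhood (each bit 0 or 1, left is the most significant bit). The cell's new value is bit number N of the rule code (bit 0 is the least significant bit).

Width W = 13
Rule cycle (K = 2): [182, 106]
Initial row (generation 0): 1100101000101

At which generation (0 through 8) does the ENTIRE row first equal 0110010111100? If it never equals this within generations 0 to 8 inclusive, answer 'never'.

Gen 0: 1100101000101
Gen 1 (rule 182): 0011111101111
Gen 2 (rule 106): 0110000111001
Gen 3 (rule 182): 1001001010111
Gen 4 (rule 106): 0010010101101
Gen 5 (rule 182): 0111111110011
Gen 6 (rule 106): 1100000010111
Gen 7 (rule 182): 0010000111010
Gen 8 (rule 106): 0100001101100

Answer: never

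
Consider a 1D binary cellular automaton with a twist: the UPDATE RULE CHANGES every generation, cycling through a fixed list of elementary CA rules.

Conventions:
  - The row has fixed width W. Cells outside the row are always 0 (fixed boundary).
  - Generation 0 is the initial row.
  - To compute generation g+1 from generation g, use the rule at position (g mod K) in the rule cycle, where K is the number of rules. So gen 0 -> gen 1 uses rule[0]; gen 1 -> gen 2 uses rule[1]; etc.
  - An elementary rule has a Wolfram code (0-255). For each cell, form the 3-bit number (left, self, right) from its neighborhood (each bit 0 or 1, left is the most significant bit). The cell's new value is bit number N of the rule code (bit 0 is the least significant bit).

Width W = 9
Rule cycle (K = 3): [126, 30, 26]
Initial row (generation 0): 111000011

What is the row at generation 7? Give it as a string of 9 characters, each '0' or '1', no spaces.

Gen 0: 111000011
Gen 1 (rule 126): 101100111
Gen 2 (rule 30): 101011100
Gen 3 (rule 26): 000010010
Gen 4 (rule 126): 000111111
Gen 5 (rule 30): 001100000
Gen 6 (rule 26): 011010000
Gen 7 (rule 126): 111111000

Answer: 111111000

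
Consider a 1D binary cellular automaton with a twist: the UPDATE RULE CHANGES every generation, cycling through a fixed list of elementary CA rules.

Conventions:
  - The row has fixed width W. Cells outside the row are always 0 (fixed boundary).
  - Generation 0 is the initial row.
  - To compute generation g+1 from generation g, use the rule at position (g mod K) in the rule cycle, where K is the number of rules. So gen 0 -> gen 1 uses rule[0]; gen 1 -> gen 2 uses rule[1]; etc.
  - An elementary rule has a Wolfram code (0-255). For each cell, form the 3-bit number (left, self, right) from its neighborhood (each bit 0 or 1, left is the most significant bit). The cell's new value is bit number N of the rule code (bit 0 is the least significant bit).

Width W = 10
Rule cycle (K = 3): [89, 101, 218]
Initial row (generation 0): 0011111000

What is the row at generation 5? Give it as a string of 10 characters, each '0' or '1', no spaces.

Gen 0: 0011111000
Gen 1 (rule 89): 1010001111
Gen 2 (rule 101): 1110100001
Gen 3 (rule 218): 1110010010
Gen 4 (rule 89): 1011001001
Gen 5 (rule 101): 1101001001

Answer: 1101001001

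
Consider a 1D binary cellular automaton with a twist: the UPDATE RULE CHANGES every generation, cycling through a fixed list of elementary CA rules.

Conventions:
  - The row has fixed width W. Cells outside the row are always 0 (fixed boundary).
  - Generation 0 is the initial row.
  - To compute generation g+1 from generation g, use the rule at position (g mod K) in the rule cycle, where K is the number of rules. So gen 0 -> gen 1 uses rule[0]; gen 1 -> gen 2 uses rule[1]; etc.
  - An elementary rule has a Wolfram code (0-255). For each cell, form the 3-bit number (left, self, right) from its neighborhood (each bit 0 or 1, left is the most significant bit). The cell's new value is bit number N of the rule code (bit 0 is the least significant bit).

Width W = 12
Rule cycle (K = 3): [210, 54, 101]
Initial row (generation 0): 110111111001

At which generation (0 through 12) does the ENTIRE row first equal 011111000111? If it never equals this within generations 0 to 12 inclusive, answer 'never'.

Answer: 11

Derivation:
Gen 0: 110111111001
Gen 1 (rule 210): 010011111110
Gen 2 (rule 54): 111100000001
Gen 3 (rule 101): 000101111101
Gen 4 (rule 210): 001000111100
Gen 5 (rule 54): 011101000010
Gen 6 (rule 101): 000111011010
Gen 7 (rule 210): 001011001001
Gen 8 (rule 54): 011100111111
Gen 9 (rule 101): 000100000001
Gen 10 (rule 210): 001010000010
Gen 11 (rule 54): 011111000111
Gen 12 (rule 101): 000001010001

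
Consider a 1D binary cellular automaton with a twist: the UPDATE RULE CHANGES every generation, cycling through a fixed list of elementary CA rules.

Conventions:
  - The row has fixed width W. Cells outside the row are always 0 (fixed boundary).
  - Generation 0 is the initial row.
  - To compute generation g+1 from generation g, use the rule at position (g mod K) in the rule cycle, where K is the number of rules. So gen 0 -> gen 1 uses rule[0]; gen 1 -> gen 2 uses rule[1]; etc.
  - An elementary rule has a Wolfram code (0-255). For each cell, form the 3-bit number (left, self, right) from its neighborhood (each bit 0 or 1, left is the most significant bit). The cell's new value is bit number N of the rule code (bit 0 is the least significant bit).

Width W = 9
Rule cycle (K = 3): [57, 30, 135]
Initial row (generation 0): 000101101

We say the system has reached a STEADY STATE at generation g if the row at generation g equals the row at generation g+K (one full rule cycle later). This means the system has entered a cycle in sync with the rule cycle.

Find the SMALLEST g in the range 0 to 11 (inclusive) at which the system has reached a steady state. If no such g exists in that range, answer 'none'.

Answer: none

Derivation:
Gen 0: 000101101
Gen 1 (rule 57): 110011010
Gen 2 (rule 30): 101110011
Gen 3 (rule 135): 100100100
Gen 4 (rule 57): 010010011
Gen 5 (rule 30): 111111110
Gen 6 (rule 135): 011111100
Gen 7 (rule 57): 010000011
Gen 8 (rule 30): 111000110
Gen 9 (rule 135): 010011000
Gen 10 (rule 57): 001010111
Gen 11 (rule 30): 011010100
Gen 12 (rule 135): 100010101
Gen 13 (rule 57): 011001010
Gen 14 (rule 30): 110111011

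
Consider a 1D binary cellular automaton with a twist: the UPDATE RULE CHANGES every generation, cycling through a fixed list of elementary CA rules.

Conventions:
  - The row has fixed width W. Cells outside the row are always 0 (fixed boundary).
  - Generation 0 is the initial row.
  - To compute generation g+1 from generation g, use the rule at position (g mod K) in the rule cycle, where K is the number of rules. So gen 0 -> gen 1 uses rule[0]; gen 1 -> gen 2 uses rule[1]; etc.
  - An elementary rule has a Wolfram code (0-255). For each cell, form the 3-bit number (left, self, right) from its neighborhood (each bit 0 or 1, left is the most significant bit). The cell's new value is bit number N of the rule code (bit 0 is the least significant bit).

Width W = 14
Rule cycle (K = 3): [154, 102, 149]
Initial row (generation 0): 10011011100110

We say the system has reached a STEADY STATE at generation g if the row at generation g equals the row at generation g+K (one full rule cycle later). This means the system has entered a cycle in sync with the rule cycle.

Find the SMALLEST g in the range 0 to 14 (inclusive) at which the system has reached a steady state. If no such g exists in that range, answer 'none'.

Answer: none

Derivation:
Gen 0: 10011011100110
Gen 1 (rule 154): 01110011011101
Gen 2 (rule 102): 10010101100111
Gen 3 (rule 149): 11010100010010
Gen 4 (rule 154): 10000010101101
Gen 5 (rule 102): 10000111110111
Gen 6 (rule 149): 11110011100010
Gen 7 (rule 154): 11101111010101
Gen 8 (rule 102): 00110001111111
Gen 9 (rule 149): 10001100111110
Gen 10 (rule 154): 01011011111101
Gen 11 (rule 102): 11101100000111
Gen 12 (rule 149): 01000011110010
Gen 13 (rule 154): 10100111101101
Gen 14 (rule 102): 11101000110111
Gen 15 (rule 149): 01001110000010
Gen 16 (rule 154): 10111101000101
Gen 17 (rule 102): 11000111001111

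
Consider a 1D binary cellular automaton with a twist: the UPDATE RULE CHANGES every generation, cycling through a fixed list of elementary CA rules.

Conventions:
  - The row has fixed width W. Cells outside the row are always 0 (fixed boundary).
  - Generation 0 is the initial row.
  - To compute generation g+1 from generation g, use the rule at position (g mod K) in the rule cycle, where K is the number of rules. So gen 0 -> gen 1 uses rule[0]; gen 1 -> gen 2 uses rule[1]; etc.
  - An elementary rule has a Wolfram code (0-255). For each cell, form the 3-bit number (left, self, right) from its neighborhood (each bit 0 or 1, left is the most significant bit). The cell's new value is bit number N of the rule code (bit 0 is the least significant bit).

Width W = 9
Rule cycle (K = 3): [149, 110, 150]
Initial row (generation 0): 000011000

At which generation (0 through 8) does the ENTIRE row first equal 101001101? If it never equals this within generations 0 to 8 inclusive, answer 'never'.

Answer: 2

Derivation:
Gen 0: 000011000
Gen 1 (rule 149): 111000111
Gen 2 (rule 110): 101001101
Gen 3 (rule 150): 101110001
Gen 4 (rule 149): 100101101
Gen 5 (rule 110): 101111111
Gen 6 (rule 150): 100111110
Gen 7 (rule 149): 110011101
Gen 8 (rule 110): 110110111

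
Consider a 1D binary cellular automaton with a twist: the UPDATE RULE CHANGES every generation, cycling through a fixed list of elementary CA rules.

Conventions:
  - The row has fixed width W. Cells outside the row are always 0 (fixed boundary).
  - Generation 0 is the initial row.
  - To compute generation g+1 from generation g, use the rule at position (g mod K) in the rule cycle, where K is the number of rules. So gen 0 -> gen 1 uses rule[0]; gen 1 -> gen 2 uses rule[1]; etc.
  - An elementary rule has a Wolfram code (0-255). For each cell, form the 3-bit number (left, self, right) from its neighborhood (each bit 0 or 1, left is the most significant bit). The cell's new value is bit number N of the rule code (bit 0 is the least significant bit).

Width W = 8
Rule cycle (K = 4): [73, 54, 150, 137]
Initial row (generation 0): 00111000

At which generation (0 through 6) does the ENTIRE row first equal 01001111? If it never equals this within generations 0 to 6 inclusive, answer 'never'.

Gen 0: 00111000
Gen 1 (rule 73): 10101011
Gen 2 (rule 54): 11111100
Gen 3 (rule 150): 01111010
Gen 4 (rule 137): 01110000
Gen 5 (rule 73): 01010111
Gen 6 (rule 54): 11111000

Answer: never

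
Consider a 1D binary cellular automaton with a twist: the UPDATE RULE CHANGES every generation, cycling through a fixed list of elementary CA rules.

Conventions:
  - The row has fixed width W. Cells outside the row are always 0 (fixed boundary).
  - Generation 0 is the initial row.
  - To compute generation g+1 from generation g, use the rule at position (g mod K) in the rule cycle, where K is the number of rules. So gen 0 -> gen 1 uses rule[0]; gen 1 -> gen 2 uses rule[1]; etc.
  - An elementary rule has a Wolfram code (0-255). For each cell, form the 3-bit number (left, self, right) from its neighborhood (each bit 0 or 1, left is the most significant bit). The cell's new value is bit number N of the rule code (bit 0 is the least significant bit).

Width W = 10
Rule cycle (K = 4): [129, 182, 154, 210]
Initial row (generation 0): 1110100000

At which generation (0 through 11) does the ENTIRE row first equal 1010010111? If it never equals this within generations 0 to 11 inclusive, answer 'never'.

Answer: never

Derivation:
Gen 0: 1110100000
Gen 1 (rule 129): 0100001111
Gen 2 (rule 182): 1110010110
Gen 3 (rule 154): 1101100101
Gen 4 (rule 210): 0100111000
Gen 5 (rule 129): 0000010011
Gen 6 (rule 182): 0000111100
Gen 7 (rule 154): 0001111010
Gen 8 (rule 210): 0010111001
Gen 9 (rule 129): 1000010000
Gen 10 (rule 182): 1100111000
Gen 11 (rule 154): 1011110100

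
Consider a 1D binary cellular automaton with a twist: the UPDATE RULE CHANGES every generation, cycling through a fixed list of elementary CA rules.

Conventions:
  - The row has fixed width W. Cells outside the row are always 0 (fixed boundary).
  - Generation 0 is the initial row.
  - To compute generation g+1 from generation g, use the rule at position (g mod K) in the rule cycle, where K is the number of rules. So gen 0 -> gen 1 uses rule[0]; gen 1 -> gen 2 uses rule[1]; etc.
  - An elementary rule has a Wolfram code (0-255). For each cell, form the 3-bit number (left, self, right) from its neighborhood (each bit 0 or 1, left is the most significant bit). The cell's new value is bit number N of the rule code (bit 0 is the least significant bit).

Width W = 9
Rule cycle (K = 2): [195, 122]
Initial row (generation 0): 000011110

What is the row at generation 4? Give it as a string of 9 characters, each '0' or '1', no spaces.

Answer: 010111110

Derivation:
Gen 0: 000011110
Gen 1 (rule 195): 111101110
Gen 2 (rule 122): 100111011
Gen 3 (rule 195): 001011001
Gen 4 (rule 122): 010111110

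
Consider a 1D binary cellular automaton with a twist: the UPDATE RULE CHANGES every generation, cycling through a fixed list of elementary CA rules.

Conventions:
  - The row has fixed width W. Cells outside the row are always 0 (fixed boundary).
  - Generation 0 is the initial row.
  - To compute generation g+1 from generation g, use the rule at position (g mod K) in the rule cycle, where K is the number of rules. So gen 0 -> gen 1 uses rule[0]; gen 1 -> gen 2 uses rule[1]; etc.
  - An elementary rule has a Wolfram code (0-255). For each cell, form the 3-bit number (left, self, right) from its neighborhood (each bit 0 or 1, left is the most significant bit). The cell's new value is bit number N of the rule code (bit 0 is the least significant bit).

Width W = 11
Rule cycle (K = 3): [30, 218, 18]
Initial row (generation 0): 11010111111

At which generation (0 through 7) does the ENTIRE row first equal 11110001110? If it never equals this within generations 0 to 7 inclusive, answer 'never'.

Answer: 5

Derivation:
Gen 0: 11010111111
Gen 1 (rule 30): 10010100000
Gen 2 (rule 218): 01100010000
Gen 3 (rule 18): 10010101000
Gen 4 (rule 30): 11110101100
Gen 5 (rule 218): 11110001110
Gen 6 (rule 18): 00001010001
Gen 7 (rule 30): 00011011011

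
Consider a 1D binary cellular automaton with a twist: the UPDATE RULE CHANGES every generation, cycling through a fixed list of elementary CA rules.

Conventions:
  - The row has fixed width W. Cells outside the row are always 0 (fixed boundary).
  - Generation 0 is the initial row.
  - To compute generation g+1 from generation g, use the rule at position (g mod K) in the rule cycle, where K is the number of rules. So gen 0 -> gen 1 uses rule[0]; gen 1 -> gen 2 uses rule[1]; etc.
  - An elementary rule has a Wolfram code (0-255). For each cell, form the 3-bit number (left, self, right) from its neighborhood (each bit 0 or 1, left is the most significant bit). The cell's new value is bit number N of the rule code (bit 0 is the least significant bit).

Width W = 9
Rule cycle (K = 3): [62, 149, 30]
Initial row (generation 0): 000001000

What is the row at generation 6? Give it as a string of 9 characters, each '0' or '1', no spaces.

Gen 0: 000001000
Gen 1 (rule 62): 000011100
Gen 2 (rule 149): 111001011
Gen 3 (rule 30): 100111010
Gen 4 (rule 62): 111100111
Gen 5 (rule 149): 011010010
Gen 6 (rule 30): 110011111

Answer: 110011111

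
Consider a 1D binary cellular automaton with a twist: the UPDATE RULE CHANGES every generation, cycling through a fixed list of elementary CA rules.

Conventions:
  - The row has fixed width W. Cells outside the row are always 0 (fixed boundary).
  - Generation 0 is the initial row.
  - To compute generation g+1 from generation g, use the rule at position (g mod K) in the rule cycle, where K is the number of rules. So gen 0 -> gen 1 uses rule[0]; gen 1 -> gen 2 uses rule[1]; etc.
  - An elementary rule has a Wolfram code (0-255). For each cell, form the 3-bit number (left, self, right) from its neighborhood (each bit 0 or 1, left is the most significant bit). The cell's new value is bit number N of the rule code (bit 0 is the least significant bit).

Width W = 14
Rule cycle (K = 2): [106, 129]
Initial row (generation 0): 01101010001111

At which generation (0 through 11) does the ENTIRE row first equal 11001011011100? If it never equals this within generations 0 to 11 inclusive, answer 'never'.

Gen 0: 01101010001111
Gen 1 (rule 106): 11110100011001
Gen 2 (rule 129): 01100001000000
Gen 3 (rule 106): 11100010000000
Gen 4 (rule 129): 01001000111111
Gen 5 (rule 106): 10010001100001
Gen 6 (rule 129): 00000100001100
Gen 7 (rule 106): 00001000011100
Gen 8 (rule 129): 11100011001001
Gen 9 (rule 106): 10100111010010
Gen 10 (rule 129): 00000010000000
Gen 11 (rule 106): 00000100000000

Answer: never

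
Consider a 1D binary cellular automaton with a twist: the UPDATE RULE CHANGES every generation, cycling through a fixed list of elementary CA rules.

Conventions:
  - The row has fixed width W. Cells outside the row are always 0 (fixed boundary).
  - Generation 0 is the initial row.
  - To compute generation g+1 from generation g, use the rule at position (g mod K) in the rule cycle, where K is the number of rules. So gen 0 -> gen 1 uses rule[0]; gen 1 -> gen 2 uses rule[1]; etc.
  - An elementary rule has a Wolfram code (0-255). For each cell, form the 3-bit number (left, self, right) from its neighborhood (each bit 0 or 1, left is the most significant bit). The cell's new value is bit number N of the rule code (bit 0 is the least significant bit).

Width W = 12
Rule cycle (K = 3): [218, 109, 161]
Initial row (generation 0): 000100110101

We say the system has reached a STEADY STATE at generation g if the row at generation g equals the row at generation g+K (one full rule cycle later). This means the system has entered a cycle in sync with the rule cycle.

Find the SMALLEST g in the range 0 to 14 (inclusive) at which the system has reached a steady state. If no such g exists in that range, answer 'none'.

Gen 0: 000100110101
Gen 1 (rule 218): 001011110000
Gen 2 (rule 109): 101110010111
Gen 3 (rule 161): 010100001010
Gen 4 (rule 218): 100010010001
Gen 5 (rule 109): 101010010101
Gen 6 (rule 161): 010100001010
Gen 7 (rule 218): 100010010001
Gen 8 (rule 109): 101010010101
Gen 9 (rule 161): 010100001010
Gen 10 (rule 218): 100010010001
Gen 11 (rule 109): 101010010101
Gen 12 (rule 161): 010100001010
Gen 13 (rule 218): 100010010001
Gen 14 (rule 109): 101010010101
Gen 15 (rule 161): 010100001010
Gen 16 (rule 218): 100010010001
Gen 17 (rule 109): 101010010101

Answer: 3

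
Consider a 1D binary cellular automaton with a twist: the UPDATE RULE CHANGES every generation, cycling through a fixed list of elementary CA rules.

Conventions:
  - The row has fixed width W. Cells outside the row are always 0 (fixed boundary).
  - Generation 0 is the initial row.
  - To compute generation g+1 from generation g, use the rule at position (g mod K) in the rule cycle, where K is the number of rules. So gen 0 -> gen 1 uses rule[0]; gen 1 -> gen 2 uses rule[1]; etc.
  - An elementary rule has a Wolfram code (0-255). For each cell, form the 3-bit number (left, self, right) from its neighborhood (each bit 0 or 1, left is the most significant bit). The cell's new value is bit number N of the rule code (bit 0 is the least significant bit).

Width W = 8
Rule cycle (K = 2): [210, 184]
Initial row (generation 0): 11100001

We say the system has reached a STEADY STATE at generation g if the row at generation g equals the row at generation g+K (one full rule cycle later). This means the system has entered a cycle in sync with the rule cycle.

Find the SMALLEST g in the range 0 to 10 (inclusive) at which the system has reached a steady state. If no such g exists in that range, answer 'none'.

Gen 0: 11100001
Gen 1 (rule 210): 01110010
Gen 2 (rule 184): 01101001
Gen 3 (rule 210): 10100110
Gen 4 (rule 184): 01010101
Gen 5 (rule 210): 10000000
Gen 6 (rule 184): 01000000
Gen 7 (rule 210): 10100000
Gen 8 (rule 184): 01010000
Gen 9 (rule 210): 10001000
Gen 10 (rule 184): 01000100
Gen 11 (rule 210): 10101010
Gen 12 (rule 184): 01010101

Answer: none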